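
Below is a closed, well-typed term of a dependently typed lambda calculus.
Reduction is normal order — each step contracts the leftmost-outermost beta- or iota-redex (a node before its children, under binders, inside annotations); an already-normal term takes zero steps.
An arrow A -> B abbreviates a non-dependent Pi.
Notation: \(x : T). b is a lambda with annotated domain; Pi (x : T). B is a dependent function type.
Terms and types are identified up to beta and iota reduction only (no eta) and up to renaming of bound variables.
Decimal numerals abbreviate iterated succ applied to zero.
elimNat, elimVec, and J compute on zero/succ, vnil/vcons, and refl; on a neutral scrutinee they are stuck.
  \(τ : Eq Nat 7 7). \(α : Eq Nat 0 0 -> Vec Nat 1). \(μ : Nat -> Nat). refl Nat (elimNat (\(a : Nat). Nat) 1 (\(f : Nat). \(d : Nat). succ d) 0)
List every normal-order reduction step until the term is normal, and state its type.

reduction (normal order):
  \(τ : Eq Nat 7 7). \(α : Eq Nat 0 0 -> Vec Nat 1). \(μ : Nat -> Nat). refl Nat (elimNat (\(a : Nat). Nat) 1 (\(f : Nat). \(d : Nat). succ d) 0)
  ~> \(τ : Eq Nat 7 7). \(α : Eq Nat 0 0 -> Vec Nat 1). \(μ : Nat -> Nat). refl Nat 1
type:
  Eq Nat 7 7 -> (Eq Nat 0 0 -> Vec Nat 1) -> (Nat -> Nat) -> Eq Nat 1 1


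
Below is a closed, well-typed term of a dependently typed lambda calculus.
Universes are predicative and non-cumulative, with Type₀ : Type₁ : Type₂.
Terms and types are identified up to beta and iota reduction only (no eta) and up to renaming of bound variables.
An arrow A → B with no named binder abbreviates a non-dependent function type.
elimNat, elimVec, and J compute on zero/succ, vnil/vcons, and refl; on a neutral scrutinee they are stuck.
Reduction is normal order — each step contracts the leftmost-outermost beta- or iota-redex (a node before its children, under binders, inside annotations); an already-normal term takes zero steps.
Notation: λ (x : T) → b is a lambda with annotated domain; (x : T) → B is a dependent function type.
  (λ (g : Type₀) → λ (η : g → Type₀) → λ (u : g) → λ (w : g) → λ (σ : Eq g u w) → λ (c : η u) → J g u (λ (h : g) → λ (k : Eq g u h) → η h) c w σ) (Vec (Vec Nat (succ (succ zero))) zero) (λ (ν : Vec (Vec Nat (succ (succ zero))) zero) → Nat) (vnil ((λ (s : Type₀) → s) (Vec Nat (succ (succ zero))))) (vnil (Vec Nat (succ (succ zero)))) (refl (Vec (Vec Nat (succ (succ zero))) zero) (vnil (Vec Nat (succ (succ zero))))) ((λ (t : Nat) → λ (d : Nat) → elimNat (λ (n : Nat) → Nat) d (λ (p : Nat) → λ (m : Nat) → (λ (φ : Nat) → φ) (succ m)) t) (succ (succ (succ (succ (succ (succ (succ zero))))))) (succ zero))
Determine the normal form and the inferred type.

resulting normal form:
  succ (succ (succ (succ (succ (succ (succ (succ zero)))))))
type:
  Nat
observation: the term reaches its normal form after 38 normal-order steps.


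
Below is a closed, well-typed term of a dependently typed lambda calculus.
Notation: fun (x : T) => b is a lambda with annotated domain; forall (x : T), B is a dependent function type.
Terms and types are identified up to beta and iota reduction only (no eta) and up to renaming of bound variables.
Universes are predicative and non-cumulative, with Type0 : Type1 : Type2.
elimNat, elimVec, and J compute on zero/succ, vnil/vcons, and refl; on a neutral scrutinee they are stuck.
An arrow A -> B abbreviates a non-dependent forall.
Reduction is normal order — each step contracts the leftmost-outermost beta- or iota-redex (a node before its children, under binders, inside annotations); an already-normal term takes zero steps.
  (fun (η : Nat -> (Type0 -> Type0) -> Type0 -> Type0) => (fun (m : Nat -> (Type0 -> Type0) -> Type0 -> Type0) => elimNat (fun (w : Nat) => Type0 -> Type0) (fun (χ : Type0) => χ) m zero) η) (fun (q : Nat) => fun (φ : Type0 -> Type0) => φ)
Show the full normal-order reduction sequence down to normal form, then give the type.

normal-order reduction:
  (fun (η : Nat -> (Type0 -> Type0) -> Type0 -> Type0) => (fun (m : Nat -> (Type0 -> Type0) -> Type0 -> Type0) => elimNat (fun (w : Nat) => Type0 -> Type0) (fun (χ : Type0) => χ) m zero) η) (fun (q : Nat) => fun (φ : Type0 -> Type0) => φ)
  ~> (fun (η : Nat -> (Type0 -> Type0) -> Type0 -> Type0) => elimNat (fun (m : Nat) => Type0 -> Type0) (fun (w : Type0) => w) η zero) (fun (χ : Nat) => fun (q : Type0 -> Type0) => q)
  ~> elimNat (fun (η : Nat) => Type0 -> Type0) (fun (m : Type0) => m) (fun (w : Nat) => fun (χ : Type0 -> Type0) => χ) zero
  ~> fun (η : Type0) => η
type:
  Type0 -> Type0


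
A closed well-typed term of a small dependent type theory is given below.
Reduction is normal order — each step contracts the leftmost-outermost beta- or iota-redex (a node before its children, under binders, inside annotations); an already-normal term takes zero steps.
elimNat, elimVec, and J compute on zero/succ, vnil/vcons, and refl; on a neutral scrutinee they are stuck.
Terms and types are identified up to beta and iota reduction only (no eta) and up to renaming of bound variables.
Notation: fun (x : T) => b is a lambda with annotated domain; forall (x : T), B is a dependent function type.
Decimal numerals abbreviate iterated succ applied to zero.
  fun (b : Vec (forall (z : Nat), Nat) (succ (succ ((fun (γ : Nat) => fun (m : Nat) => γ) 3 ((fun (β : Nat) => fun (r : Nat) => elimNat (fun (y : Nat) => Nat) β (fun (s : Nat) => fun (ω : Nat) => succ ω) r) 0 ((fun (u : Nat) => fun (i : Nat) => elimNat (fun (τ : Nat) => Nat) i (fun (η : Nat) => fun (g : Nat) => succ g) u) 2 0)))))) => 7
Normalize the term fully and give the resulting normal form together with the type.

reduced normal form:
  fun (b : Vec (forall (z : Nat), Nat) 5) => 7
the term's type:
  forall (b : Vec (forall (z : Nat), Nat) 5), Nat
observation: 2 normal-order steps separate the term from its normal form.


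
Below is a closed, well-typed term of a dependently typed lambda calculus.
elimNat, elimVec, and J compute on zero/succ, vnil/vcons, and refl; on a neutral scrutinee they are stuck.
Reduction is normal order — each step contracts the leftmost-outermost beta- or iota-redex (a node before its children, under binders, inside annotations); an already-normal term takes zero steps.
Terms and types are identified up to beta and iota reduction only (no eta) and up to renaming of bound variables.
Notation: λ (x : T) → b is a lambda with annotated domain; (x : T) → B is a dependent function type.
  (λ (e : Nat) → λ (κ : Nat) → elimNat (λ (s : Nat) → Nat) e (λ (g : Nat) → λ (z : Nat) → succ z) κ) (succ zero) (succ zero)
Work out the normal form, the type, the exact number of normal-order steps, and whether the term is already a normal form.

reduced normal form:
  succ (succ zero)
inferred type:
  Nat
steps to reach normal form (normal order): 6
already normal: no
first contracted redex: a beta-redex


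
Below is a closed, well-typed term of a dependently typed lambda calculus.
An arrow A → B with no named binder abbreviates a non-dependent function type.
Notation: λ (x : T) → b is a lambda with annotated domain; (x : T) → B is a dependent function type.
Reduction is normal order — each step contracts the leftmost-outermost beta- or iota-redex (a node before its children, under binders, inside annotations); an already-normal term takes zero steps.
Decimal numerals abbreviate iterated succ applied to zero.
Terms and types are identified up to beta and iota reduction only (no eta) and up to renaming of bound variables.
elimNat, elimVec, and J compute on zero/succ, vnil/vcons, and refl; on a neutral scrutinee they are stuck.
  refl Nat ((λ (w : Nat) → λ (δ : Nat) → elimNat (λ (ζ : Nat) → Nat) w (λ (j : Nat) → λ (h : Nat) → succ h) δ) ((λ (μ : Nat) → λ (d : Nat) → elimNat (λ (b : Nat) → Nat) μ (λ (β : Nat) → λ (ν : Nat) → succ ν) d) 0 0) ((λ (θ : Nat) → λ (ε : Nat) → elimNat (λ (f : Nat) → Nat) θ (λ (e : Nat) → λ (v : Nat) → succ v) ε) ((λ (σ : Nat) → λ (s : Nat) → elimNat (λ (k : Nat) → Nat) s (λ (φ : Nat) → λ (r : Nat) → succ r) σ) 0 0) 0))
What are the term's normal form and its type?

reduced normal form:
  refl Nat 0
the term's type:
  Eq Nat 0 0
observation: the first redex contracted is a beta-redex; the normal form is reached in 12 normal-order steps.


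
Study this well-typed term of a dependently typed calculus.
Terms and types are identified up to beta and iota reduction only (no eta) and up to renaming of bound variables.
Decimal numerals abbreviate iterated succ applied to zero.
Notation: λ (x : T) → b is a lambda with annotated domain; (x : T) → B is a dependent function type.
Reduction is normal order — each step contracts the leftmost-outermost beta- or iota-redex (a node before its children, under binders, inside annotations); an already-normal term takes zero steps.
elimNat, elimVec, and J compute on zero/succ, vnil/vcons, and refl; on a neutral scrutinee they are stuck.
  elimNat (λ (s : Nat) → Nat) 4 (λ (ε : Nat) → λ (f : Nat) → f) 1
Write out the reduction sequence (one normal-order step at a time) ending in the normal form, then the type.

reduction (normal order):
  elimNat (λ (s : Nat) → Nat) 4 (λ (ε : Nat) → λ (f : Nat) → f) 1
  ~> (λ (s : Nat) → λ (ε : Nat) → ε) 0 (elimNat (λ (f : Nat) → Nat) 4 (λ (i : Nat) → λ (d : Nat) → d) 0)
  ~> (λ (s : Nat) → s) (elimNat (λ (ε : Nat) → Nat) 4 (λ (f : Nat) → λ (i : Nat) → i) 0)
  ~> elimNat (λ (s : Nat) → Nat) 4 (λ (ε : Nat) → λ (f : Nat) → f) 0
  ~> 4
the term's type:
  Nat


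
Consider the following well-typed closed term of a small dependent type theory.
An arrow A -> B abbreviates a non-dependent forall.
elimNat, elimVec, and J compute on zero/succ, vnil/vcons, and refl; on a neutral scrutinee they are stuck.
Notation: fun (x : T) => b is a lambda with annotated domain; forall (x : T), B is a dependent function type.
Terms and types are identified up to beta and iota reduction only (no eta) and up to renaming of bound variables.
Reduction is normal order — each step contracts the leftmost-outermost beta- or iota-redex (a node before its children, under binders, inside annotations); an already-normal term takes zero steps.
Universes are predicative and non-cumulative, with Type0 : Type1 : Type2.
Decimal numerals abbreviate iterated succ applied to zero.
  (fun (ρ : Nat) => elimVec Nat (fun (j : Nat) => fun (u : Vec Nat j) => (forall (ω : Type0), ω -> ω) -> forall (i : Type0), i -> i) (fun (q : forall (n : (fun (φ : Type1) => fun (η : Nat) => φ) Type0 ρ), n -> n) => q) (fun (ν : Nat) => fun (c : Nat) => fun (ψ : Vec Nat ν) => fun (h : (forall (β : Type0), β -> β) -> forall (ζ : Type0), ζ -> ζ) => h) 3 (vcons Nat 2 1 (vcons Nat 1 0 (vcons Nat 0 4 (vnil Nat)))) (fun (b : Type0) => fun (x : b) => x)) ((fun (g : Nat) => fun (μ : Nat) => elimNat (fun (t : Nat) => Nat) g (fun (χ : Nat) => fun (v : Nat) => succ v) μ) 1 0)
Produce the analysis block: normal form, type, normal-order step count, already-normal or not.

resulting normal form:
  fun (ρ : Type0) => fun (j : ρ) => j
inferred type:
  forall (ρ : Type0), ρ -> ρ
normal-order step count: 18
term was already normal: no
first contracted redex: a beta-redex


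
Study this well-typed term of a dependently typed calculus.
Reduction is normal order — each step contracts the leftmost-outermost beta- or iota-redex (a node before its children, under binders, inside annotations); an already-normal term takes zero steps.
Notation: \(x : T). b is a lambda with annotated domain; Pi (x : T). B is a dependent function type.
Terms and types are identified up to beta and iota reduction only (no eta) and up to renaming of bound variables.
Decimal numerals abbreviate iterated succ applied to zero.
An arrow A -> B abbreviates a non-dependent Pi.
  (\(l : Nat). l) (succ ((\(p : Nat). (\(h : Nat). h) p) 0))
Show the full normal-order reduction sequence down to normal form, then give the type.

normal-order reduction:
  (\(l : Nat). l) (succ ((\(p : Nat). (\(h : Nat). h) p) 0))
  ~> succ ((\(l : Nat). (\(p : Nat). p) l) 0)
  ~> succ ((\(l : Nat). l) 0)
  ~> 1
the term's type:
  Nat


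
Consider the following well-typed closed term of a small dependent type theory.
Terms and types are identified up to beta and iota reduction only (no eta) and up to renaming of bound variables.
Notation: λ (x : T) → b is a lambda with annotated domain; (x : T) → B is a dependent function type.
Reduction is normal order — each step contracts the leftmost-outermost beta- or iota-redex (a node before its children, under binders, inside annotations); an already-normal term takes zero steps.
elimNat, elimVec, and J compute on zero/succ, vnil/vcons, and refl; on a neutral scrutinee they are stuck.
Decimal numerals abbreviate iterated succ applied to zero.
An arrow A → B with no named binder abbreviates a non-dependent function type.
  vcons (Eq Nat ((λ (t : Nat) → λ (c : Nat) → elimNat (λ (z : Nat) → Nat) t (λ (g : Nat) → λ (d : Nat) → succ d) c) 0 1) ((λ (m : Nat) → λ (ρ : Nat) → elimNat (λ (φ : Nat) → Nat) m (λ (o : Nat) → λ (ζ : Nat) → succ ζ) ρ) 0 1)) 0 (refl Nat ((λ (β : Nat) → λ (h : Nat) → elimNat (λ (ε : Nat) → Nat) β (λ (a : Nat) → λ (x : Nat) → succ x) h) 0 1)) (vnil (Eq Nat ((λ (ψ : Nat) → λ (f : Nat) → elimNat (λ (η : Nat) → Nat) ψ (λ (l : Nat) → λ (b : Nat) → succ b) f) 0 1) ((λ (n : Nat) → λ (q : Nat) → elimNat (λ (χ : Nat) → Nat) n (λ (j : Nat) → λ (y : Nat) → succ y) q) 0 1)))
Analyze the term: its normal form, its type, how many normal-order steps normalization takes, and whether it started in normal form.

resulting normal form:
  vcons (Eq Nat 1 1) 0 (refl Nat 1) (vnil (Eq Nat 1 1))
type:
  Vec (Eq Nat 1 1) 1
steps to reach normal form (normal order): 30
already normal: no
first redex: a beta-redex


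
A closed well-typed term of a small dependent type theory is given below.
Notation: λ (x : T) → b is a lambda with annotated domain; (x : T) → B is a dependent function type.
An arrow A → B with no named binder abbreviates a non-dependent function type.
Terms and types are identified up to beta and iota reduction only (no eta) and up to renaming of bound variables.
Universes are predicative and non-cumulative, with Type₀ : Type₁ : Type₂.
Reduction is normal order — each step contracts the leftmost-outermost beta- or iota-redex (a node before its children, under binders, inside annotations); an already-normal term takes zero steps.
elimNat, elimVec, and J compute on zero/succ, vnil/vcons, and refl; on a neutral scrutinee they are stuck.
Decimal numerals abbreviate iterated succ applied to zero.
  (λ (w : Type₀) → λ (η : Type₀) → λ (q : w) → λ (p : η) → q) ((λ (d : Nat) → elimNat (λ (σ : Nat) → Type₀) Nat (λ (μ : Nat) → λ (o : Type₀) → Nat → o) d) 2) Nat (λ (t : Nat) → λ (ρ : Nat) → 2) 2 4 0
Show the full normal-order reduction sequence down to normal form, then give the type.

reduction (normal order):
  (λ (w : Type₀) → λ (η : Type₀) → λ (q : w) → λ (p : η) → q) ((λ (d : Nat) → elimNat (λ (σ : Nat) → Type₀) Nat (λ (μ : Nat) → λ (o : Type₀) → Nat → o) d) 2) Nat (λ (t : Nat) → λ (ρ : Nat) → 2) 2 4 0
  ~> (λ (w : Type₀) → λ (η : (λ (q : Nat) → elimNat (λ (p : Nat) → Type₀) Nat (λ (d : Nat) → λ (σ : Type₀) → Nat → σ) q) 2) → λ (μ : w) → η) Nat (λ (o : Nat) → λ (t : Nat) → 2) 2 4 0
  ~> (λ (w : (λ (η : Nat) → elimNat (λ (q : Nat) → Type₀) Nat (λ (p : Nat) → λ (d : Type₀) → Nat → d) η) 2) → λ (σ : Nat) → w) (λ (μ : Nat) → λ (o : Nat) → 2) 2 4 0
  ~> (λ (w : Nat) → λ (η : Nat) → λ (q : Nat) → 2) 2 4 0
  ~> (λ (w : Nat) → λ (η : Nat) → 2) 4 0
  ~> (λ (w : Nat) → 2) 0
  ~> 2
type:
  Nat


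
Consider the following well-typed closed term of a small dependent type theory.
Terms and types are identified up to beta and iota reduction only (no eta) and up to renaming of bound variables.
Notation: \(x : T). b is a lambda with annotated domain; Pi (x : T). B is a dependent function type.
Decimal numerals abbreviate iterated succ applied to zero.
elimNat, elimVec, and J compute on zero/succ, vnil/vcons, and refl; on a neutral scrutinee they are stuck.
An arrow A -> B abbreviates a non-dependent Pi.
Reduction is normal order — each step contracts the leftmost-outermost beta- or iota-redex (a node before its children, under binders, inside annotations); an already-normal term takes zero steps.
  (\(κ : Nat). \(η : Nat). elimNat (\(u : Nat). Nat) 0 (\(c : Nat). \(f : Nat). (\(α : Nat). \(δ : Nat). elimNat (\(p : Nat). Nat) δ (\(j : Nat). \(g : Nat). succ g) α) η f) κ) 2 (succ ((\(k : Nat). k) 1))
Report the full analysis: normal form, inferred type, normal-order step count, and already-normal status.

resulting normal form:
  4
inferred type:
  Nat
normal-order step count: 29
term was already normal: no
first contracted redex: a beta-redex


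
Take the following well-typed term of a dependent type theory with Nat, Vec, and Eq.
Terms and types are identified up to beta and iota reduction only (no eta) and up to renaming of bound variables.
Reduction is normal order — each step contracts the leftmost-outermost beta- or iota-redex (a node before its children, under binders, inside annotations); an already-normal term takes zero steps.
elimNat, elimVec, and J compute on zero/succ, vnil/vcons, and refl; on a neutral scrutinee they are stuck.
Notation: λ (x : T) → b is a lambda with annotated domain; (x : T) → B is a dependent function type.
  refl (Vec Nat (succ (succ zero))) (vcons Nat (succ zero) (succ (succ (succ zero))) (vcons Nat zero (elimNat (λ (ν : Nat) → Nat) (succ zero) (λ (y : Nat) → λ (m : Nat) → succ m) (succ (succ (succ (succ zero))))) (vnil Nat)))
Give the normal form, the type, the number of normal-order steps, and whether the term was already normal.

reduced normal form:
  refl (Vec Nat (succ (succ zero))) (vcons Nat (succ zero) (succ (succ (succ zero))) (vcons Nat zero (succ (succ (succ (succ (succ zero))))) (vnil Nat)))
inferred type:
  Eq (Vec Nat (succ (succ zero))) (vcons Nat (succ zero) (succ (succ (succ zero))) (vcons Nat zero (succ (succ (succ (succ (succ zero))))) (vnil Nat))) (vcons Nat (succ zero) (succ (succ (succ zero))) (vcons Nat zero (succ (succ (succ (succ (succ zero))))) (vnil Nat)))
reduction steps (normal order): 13
term was already normal: no
first redex: an elimNat iota-redex


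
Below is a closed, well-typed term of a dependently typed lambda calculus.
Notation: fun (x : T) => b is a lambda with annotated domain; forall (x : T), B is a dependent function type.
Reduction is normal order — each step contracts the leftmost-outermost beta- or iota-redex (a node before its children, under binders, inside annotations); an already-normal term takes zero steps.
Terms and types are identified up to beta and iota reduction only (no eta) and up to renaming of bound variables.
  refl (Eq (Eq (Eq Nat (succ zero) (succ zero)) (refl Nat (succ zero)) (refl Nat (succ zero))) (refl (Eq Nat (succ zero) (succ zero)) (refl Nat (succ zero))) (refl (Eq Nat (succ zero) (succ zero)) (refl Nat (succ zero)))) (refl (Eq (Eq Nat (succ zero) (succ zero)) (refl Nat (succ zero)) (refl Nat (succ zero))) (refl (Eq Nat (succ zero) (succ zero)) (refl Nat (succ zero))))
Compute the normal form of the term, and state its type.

reduced normal form:
  refl (Eq (Eq (Eq Nat (succ zero) (succ zero)) (refl Nat (succ zero)) (refl Nat (succ zero))) (refl (Eq Nat (succ zero) (succ zero)) (refl Nat (succ zero))) (refl (Eq Nat (succ zero) (succ zero)) (refl Nat (succ zero)))) (refl (Eq (Eq Nat (succ zero) (succ zero)) (refl Nat (succ zero)) (refl Nat (succ zero))) (refl (Eq Nat (succ zero) (succ zero)) (refl Nat (succ zero))))
the term's type:
  Eq (Eq (Eq (Eq Nat (succ zero) (succ zero)) (refl Nat (succ zero)) (refl Nat (succ zero))) (refl (Eq Nat (succ zero) (succ zero)) (refl Nat (succ zero))) (refl (Eq Nat (succ zero) (succ zero)) (refl Nat (succ zero)))) (refl (Eq (Eq Nat (succ zero) (succ zero)) (refl Nat (succ zero)) (refl Nat (succ zero))) (refl (Eq Nat (succ zero) (succ zero)) (refl Nat (succ zero)))) (refl (Eq (Eq Nat (succ zero) (succ zero)) (refl Nat (succ zero)) (refl Nat (succ zero))) (refl (Eq Nat (succ zero) (succ zero)) (refl Nat (succ zero))))
observation: no redex remains anywhere in the term; it is its own normal form.


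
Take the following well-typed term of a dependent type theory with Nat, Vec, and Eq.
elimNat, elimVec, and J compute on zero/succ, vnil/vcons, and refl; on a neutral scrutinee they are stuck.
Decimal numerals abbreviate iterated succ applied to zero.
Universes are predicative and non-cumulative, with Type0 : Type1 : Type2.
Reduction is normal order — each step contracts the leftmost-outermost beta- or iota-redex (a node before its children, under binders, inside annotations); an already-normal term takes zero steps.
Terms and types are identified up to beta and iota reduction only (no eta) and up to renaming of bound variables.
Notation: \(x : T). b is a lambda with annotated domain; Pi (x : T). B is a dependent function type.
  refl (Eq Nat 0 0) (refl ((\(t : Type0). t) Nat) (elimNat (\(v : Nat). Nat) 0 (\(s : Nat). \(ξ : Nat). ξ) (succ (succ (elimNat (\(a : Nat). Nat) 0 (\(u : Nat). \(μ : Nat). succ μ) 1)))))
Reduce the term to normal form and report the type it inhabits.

resulting normal form:
  refl (Eq Nat 0 0) (refl Nat 0)
the term's type:
  Eq (Eq Nat 0 0) (refl Nat 0) (refl Nat 0)


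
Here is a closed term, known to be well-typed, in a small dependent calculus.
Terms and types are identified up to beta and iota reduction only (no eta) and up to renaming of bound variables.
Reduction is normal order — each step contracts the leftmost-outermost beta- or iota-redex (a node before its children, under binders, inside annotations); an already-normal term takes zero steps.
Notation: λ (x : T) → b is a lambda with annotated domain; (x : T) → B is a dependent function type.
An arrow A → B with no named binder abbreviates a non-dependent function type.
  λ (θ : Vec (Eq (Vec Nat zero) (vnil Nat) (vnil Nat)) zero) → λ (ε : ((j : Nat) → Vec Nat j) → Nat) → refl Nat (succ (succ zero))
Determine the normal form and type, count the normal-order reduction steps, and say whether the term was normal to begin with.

resulting normal form:
  λ (θ : Vec (Eq (Vec Nat zero) (vnil Nat) (vnil Nat)) zero) → λ (ε : ((j : Nat) → Vec Nat j) → Nat) → refl Nat (succ (succ zero))
type:
  Vec (Eq (Vec Nat zero) (vnil Nat) (vnil Nat)) zero → (((θ : Nat) → Vec Nat θ) → Nat) → Eq Nat (succ (succ zero)) (succ (succ zero))
reduction steps (normal order): 0
already normal: yes


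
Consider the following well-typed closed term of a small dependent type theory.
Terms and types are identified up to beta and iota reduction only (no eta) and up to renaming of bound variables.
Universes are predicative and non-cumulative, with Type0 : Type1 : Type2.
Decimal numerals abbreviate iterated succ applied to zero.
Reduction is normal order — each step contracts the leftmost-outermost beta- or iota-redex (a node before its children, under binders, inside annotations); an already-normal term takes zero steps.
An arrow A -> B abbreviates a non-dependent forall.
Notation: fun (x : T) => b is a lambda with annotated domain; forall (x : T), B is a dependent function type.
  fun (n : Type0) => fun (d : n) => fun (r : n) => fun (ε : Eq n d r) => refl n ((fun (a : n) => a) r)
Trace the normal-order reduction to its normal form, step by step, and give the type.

normal-order reduction:
  fun (n : Type0) => fun (d : n) => fun (r : n) => fun (ε : Eq n d r) => refl n ((fun (a : n) => a) r)
  ~> fun (n : Type0) => fun (d : n) => fun (r : n) => fun (ε : Eq n d r) => refl n r
inferred type:
  forall (n : Type0), forall (d : n), forall (r : n), Eq n d r -> Eq n r r


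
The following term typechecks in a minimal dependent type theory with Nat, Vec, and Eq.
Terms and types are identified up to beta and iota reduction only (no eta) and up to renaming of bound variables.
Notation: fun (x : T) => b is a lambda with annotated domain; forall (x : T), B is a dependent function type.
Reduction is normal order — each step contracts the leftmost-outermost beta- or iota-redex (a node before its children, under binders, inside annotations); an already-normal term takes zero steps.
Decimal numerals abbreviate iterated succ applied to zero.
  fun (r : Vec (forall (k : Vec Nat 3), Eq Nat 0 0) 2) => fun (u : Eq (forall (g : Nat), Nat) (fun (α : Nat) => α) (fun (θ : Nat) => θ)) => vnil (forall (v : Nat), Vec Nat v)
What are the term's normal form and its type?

resulting normal form:
  fun (r : Vec (forall (k : Vec Nat 3), Eq Nat 0 0) 2) => fun (u : Eq (forall (g : Nat), Nat) (fun (α : Nat) => α) (fun (θ : Nat) => θ)) => vnil (forall (v : Nat), Vec Nat v)
the term's type:
  forall (r : Vec (forall (k : Vec Nat 3), Eq Nat 0 0) 2), forall (u : Eq (forall (g : Nat), Nat) (fun (α : Nat) => α) (fun (θ : Nat) => θ)), Vec (forall (v : Nat), Vec Nat v) 0


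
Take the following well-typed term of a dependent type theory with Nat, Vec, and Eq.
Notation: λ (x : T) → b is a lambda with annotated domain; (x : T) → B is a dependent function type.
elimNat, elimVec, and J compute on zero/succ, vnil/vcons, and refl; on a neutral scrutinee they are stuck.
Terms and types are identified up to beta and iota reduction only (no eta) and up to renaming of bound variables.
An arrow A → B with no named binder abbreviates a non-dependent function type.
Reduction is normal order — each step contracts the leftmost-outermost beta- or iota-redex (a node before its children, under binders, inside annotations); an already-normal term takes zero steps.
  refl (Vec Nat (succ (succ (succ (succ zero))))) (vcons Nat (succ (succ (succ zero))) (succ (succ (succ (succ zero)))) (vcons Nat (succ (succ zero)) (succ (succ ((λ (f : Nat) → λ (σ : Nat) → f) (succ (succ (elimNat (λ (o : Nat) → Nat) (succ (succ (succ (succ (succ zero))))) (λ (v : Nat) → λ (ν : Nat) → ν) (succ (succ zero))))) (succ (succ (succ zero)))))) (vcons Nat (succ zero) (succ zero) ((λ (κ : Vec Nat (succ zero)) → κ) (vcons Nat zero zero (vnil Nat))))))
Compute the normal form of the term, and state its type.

normal form:
  refl (Vec Nat (succ (succ (succ (succ zero))))) (vcons Nat (succ (succ (succ zero))) (succ (succ (succ (succ zero)))) (vcons Nat (succ (succ zero)) (succ (succ (succ (succ (succ (succ (succ (succ (succ zero))))))))) (vcons Nat (succ zero) (succ zero) (vcons Nat zero zero (vnil Nat)))))
the term's type:
  Eq (Vec Nat (succ (succ (succ (succ zero))))) (vcons Nat (succ (succ (succ zero))) (succ (succ (succ (succ zero)))) (vcons Nat (succ (succ zero)) (succ (succ (succ (succ (succ (succ (succ (succ (succ zero))))))))) (vcons Nat (succ zero) (succ zero) (vcons Nat zero zero (vnil Nat))))) (vcons Nat (succ (succ (succ zero))) (succ (succ (succ (succ zero)))) (vcons Nat (succ (succ zero)) (succ (succ (succ (succ (succ (succ (succ (succ (succ zero))))))))) (vcons Nat (succ zero) (succ zero) (vcons Nat zero zero (vnil Nat)))))


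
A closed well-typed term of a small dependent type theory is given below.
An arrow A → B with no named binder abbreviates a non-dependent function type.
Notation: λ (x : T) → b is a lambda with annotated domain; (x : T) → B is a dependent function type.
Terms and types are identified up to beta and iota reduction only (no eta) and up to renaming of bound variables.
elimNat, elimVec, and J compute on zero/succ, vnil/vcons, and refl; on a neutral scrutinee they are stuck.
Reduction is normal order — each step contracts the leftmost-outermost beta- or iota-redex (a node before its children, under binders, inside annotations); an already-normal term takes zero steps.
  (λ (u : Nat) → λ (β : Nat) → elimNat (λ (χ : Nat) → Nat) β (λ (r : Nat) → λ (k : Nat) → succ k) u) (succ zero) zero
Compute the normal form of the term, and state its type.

normal form:
  succ zero
type:
  Nat
observation: 6 normal-order steps separate the term from its normal form.


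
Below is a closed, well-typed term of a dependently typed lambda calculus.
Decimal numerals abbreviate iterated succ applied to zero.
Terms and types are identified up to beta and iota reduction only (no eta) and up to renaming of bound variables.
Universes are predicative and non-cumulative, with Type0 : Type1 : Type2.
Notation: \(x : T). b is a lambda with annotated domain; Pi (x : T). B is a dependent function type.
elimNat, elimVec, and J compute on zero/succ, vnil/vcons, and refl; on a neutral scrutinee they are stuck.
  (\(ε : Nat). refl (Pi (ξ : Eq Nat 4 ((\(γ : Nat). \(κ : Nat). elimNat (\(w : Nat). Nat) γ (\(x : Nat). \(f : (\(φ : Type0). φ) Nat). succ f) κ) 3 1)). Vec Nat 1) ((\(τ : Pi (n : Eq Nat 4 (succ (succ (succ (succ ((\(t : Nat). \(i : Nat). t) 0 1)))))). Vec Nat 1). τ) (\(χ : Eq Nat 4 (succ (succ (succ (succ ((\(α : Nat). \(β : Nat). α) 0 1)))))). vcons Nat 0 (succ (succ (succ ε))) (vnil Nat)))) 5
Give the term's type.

the term's type:
  Eq (Pi (ε : Eq Nat 4 4). Vec Nat 1) (\(ξ : Eq Nat 4 4). vcons Nat 0 8 (vnil Nat)) (\(γ : Eq Nat 4 4). vcons Nat 0 8 (vnil Nat))


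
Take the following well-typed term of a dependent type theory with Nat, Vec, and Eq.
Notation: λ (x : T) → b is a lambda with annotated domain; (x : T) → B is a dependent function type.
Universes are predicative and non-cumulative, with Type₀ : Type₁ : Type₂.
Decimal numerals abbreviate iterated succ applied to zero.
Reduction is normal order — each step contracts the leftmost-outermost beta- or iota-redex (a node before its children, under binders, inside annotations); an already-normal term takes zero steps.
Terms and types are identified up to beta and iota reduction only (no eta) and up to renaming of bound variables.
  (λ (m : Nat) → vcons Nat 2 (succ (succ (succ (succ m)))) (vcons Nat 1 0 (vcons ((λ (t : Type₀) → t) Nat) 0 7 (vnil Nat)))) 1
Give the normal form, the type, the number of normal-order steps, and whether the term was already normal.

normal form:
  vcons Nat 2 5 (vcons Nat 1 0 (vcons Nat 0 7 (vnil Nat)))
inferred type:
  Vec Nat 3
steps to reach normal form (normal order): 2
already normal: no
first redex: a beta-redex


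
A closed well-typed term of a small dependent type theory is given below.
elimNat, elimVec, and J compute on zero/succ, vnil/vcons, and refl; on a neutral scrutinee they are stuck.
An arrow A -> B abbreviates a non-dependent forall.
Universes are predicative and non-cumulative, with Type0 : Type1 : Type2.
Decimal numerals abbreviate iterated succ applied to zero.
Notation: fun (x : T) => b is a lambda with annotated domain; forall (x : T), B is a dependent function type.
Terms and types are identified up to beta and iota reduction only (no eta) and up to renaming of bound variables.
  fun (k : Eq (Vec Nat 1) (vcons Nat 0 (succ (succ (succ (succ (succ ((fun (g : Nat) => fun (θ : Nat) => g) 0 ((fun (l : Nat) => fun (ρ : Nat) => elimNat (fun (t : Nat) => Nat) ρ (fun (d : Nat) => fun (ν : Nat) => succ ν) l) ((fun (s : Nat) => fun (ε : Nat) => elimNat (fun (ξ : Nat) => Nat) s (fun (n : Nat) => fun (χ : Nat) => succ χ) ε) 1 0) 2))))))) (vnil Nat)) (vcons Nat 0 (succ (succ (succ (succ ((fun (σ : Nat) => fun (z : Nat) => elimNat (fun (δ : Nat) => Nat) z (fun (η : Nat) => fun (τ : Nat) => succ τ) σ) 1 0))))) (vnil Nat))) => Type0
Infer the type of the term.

the term's type:
  Eq (Vec Nat 1) (vcons Nat 0 5 (vnil Nat)) (vcons Nat 0 5 (vnil Nat)) -> Type1


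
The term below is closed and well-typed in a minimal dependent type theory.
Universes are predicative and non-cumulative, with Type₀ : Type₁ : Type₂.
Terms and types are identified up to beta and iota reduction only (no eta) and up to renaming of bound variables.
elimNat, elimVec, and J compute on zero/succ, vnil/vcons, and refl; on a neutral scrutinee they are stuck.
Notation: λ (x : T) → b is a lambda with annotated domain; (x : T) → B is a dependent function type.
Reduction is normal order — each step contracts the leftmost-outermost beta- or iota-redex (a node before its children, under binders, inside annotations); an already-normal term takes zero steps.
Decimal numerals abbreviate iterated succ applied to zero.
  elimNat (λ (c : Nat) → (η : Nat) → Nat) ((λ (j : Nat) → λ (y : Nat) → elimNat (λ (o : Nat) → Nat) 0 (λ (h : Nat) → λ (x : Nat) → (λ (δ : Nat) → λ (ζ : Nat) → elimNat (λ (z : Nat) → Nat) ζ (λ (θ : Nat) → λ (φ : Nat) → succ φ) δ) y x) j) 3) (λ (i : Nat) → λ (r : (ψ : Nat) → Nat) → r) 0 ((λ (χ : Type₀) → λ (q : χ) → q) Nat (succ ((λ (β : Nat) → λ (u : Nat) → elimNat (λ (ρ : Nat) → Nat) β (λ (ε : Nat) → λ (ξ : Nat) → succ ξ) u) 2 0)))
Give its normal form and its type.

normal form:
  9
type:
  Nat
observation: normalization takes exactly 64 steps under the normal-order strategy.


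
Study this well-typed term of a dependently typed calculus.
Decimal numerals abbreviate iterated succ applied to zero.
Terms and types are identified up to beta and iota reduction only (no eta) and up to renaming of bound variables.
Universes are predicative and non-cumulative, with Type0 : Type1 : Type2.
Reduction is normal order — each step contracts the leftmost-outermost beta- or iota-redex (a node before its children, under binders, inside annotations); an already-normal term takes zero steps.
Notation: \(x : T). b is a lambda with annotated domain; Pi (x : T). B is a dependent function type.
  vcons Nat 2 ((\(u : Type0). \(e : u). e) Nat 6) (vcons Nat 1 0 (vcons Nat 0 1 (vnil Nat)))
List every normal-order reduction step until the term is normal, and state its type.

normal-order reduction sequence:
  vcons Nat 2 ((\(u : Type0). \(e : u). e) Nat 6) (vcons Nat 1 0 (vcons Nat 0 1 (vnil Nat)))
  ~> vcons Nat 2 ((\(u : Nat). u) 6) (vcons Nat 1 0 (vcons Nat 0 1 (vnil Nat)))
  ~> vcons Nat 2 6 (vcons Nat 1 0 (vcons Nat 0 1 (vnil Nat)))
the term's type:
  Vec Nat 3


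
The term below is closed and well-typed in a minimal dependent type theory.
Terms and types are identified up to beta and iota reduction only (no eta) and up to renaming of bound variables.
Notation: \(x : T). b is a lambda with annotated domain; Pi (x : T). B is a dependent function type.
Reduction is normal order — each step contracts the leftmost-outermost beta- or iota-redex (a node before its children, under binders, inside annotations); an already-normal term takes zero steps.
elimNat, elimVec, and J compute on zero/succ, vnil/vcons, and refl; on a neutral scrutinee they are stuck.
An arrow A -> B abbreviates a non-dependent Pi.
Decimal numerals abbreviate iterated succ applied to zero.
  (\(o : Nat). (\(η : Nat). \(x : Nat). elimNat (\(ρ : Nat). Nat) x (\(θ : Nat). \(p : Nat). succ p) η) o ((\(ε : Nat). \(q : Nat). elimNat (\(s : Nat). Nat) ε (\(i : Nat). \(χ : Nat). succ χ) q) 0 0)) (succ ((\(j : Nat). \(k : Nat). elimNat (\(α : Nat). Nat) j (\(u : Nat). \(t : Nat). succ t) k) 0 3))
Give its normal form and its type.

resulting normal form:
  4
the term's type:
  Nat
observation: the first redex contracted is a beta-redex; the normal form is reached in 31 normal-order steps.


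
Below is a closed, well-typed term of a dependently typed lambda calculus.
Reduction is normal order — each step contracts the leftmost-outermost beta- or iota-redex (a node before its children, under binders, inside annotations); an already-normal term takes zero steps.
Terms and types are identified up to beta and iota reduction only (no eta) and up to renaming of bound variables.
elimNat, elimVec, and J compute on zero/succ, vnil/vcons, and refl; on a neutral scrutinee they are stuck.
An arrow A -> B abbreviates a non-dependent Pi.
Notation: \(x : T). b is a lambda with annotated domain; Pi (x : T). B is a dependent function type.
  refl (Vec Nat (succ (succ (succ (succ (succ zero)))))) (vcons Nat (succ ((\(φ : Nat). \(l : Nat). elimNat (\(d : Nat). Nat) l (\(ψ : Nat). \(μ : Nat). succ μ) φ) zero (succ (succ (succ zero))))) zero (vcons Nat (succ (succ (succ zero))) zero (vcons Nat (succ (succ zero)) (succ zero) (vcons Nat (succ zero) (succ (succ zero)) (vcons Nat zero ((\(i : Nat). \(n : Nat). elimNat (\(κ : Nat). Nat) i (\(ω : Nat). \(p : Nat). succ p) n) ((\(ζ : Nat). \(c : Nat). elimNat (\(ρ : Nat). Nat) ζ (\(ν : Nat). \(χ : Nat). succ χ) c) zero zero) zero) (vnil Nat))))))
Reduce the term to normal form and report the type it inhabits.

reduced normal form:
  refl (Vec Nat (succ (succ (succ (succ (succ zero)))))) (vcons Nat (succ (succ (succ (succ zero)))) zero (vcons Nat (succ (succ (succ zero))) zero (vcons Nat (succ (succ zero)) (succ zero) (vcons Nat (succ zero) (succ (succ zero)) (vcons Nat zero zero (vnil Nat))))))
the term's type:
  Eq (Vec Nat (succ (succ (succ (succ (succ zero)))))) (vcons Nat (succ (succ (succ (succ zero)))) zero (vcons Nat (succ (succ (succ zero))) zero (vcons Nat (succ (succ zero)) (succ zero) (vcons Nat (succ zero) (succ (succ zero)) (vcons Nat zero zero (vnil Nat)))))) (vcons Nat (succ (succ (succ (succ zero)))) zero (vcons Nat (succ (succ (succ zero))) zero (vcons Nat (succ (succ zero)) (succ zero) (vcons Nat (succ zero) (succ (succ zero)) (vcons Nat zero zero (vnil Nat))))))


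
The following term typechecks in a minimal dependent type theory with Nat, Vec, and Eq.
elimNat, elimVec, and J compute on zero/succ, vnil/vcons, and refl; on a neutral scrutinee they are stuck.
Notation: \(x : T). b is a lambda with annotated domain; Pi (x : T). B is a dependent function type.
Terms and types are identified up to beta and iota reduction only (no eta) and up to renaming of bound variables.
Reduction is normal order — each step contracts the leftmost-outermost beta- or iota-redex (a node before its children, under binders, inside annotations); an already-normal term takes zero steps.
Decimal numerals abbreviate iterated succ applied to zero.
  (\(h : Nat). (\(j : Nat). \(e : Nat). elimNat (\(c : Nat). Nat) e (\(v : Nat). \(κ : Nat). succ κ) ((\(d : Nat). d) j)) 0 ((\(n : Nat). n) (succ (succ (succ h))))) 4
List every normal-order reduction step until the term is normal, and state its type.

normal-order reduction:
  (\(h : Nat). (\(j : Nat). \(e : Nat). elimNat (\(c : Nat). Nat) e (\(v : Nat). \(κ : Nat). succ κ) ((\(d : Nat). d) j)) 0 ((\(n : Nat). n) (succ (succ (succ h))))) 4
  ~> (\(h : Nat). \(j : Nat). elimNat (\(e : Nat). Nat) j (\(c : Nat). \(v : Nat). succ v) ((\(κ : Nat). κ) h)) 0 ((\(d : Nat). d) 7)
  ~> (\(h : Nat). elimNat (\(j : Nat). Nat) h (\(e : Nat). \(c : Nat). succ c) ((\(v : Nat). v) 0)) ((\(κ : Nat). κ) 7)
  ~> elimNat (\(h : Nat). Nat) ((\(j : Nat). j) 7) (\(e : Nat). \(c : Nat). succ c) ((\(v : Nat). v) 0)
  ~> elimNat (\(h : Nat). Nat) 7 (\(j : Nat). \(e : Nat). succ e) ((\(c : Nat). c) 0)
  ~> elimNat (\(h : Nat). Nat) 7 (\(j : Nat). \(e : Nat). succ e) 0
  ~> 7
inferred type:
  Nat


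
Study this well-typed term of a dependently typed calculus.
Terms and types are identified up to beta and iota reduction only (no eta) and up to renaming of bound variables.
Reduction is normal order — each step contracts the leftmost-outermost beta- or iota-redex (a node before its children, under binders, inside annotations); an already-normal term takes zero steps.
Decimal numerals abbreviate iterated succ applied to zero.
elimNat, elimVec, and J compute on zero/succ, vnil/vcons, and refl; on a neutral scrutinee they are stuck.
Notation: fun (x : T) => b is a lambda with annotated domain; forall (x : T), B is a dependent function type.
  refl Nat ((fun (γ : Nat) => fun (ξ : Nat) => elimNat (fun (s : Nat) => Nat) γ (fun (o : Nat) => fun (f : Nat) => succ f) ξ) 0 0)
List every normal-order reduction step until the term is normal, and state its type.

normal-order reduction:
  refl Nat ((fun (γ : Nat) => fun (ξ : Nat) => elimNat (fun (s : Nat) => Nat) γ (fun (o : Nat) => fun (f : Nat) => succ f) ξ) 0 0)
  ~> refl Nat ((fun (γ : Nat) => elimNat (fun (ξ : Nat) => Nat) 0 (fun (s : Nat) => fun (o : Nat) => succ o) γ) 0)
  ~> refl Nat (elimNat (fun (γ : Nat) => Nat) 0 (fun (ξ : Nat) => fun (s : Nat) => succ s) 0)
  ~> refl Nat 0
type:
  Eq Nat 0 0
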